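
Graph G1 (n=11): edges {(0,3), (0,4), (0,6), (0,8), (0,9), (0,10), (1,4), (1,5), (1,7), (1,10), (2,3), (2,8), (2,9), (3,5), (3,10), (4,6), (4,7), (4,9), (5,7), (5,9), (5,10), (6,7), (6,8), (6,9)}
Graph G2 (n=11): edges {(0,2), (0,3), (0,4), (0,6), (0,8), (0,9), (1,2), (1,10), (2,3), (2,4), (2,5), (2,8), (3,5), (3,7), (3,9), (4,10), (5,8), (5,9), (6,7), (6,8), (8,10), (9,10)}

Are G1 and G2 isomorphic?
No, not isomorphic

The graphs are NOT isomorphic.

Counting triangles (3-cliques): G1 has 11, G2 has 8.
Triangle count is an isomorphism invariant, so differing triangle counts rule out isomorphism.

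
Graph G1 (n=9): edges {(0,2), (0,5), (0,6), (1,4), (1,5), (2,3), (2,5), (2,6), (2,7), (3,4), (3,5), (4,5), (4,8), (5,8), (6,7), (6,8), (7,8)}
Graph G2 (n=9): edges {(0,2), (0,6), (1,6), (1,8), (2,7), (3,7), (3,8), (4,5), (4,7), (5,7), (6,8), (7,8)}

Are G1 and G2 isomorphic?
No, not isomorphic

The graphs are NOT isomorphic.

Counting triangles (3-cliques): G1 has 8, G2 has 3.
Triangle count is an isomorphism invariant, so differing triangle counts rule out isomorphism.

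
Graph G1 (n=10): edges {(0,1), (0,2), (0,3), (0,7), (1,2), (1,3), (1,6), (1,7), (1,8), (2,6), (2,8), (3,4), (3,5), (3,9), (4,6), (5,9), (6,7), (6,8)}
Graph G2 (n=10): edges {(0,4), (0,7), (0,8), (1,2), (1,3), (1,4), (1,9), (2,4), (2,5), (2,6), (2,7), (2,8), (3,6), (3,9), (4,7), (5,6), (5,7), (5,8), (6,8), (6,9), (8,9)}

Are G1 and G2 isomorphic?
No, not isomorphic

The graphs are NOT isomorphic.

Counting triangles (3-cliques): G1 has 9, G2 has 11.
Triangle count is an isomorphism invariant, so differing triangle counts rule out isomorphism.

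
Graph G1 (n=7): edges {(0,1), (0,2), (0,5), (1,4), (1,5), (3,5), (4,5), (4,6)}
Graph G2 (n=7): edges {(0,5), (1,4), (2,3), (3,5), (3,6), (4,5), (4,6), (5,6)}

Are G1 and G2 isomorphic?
Yes, isomorphic

The graphs are isomorphic.
One valid mapping φ: V(G1) → V(G2): 0→3, 1→6, 2→2, 3→0, 4→4, 5→5, 6→1

Verify φ preserves adjacency — for each edge of G1, its image is an edge of G2:
  (0,1) → (φ(0),φ(1)) = (3,6) ∈ E(G2) ✓
  (0,2) → (φ(0),φ(2)) = (2,3) ∈ E(G2) ✓
  (0,5) → (φ(0),φ(5)) = (3,5) ∈ E(G2) ✓
  (1,4) → (φ(1),φ(4)) = (4,6) ∈ E(G2) ✓
  (1,5) → (φ(1),φ(5)) = (5,6) ∈ E(G2) ✓
  (3,5) → (φ(3),φ(5)) = (0,5) ∈ E(G2) ✓
  (4,5) → (φ(4),φ(5)) = (4,5) ∈ E(G2) ✓
  (4,6) → (φ(4),φ(6)) = (1,4) ∈ E(G2) ✓
All 8 edges of G1 map to edges of G2, and |E(G1)| = |E(G2)| = 8, so φ is a bijection on edges as well as vertices. Hence G1 ≅ G2.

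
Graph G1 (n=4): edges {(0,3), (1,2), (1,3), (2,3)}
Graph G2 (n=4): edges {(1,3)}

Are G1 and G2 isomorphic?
No, not isomorphic

The graphs are NOT isomorphic.

Counting triangles (3-cliques): G1 has 1, G2 has 0.
Triangle count is an isomorphism invariant, so differing triangle counts rule out isomorphism.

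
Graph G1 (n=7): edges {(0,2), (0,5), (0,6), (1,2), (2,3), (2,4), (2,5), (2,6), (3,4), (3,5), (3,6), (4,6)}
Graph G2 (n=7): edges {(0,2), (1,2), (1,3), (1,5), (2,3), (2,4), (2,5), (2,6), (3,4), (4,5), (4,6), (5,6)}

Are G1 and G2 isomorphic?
Yes, isomorphic

The graphs are isomorphic.
One valid mapping φ: V(G1) → V(G2): 0→1, 1→0, 2→2, 3→4, 4→6, 5→3, 6→5

Verify φ preserves adjacency — for each edge of G1, its image is an edge of G2:
  (0,2) → (φ(0),φ(2)) = (1,2) ∈ E(G2) ✓
  (0,5) → (φ(0),φ(5)) = (1,3) ∈ E(G2) ✓
  (0,6) → (φ(0),φ(6)) = (1,5) ∈ E(G2) ✓
  (1,2) → (φ(1),φ(2)) = (0,2) ∈ E(G2) ✓
  (2,3) → (φ(2),φ(3)) = (2,4) ∈ E(G2) ✓
  (2,4) → (φ(2),φ(4)) = (2,6) ∈ E(G2) ✓
  (2,5) → (φ(2),φ(5)) = (2,3) ∈ E(G2) ✓
  (2,6) → (φ(2),φ(6)) = (2,5) ∈ E(G2) ✓
  (3,4) → (φ(3),φ(4)) = (4,6) ∈ E(G2) ✓
  (3,5) → (φ(3),φ(5)) = (3,4) ∈ E(G2) ✓
  (3,6) → (φ(3),φ(6)) = (4,5) ∈ E(G2) ✓
  (4,6) → (φ(4),φ(6)) = (5,6) ∈ E(G2) ✓
All 12 edges of G1 map to edges of G2, and |E(G1)| = |E(G2)| = 12, so φ is a bijection on edges as well as vertices. Hence G1 ≅ G2.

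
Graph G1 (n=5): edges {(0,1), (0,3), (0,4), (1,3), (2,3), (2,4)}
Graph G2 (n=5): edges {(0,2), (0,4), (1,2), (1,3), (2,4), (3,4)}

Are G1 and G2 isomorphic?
Yes, isomorphic

The graphs are isomorphic.
One valid mapping φ: V(G1) → V(G2): 0→2, 1→0, 2→3, 3→4, 4→1

Verify φ preserves adjacency — for each edge of G1, its image is an edge of G2:
  (0,1) → (φ(0),φ(1)) = (0,2) ∈ E(G2) ✓
  (0,3) → (φ(0),φ(3)) = (2,4) ∈ E(G2) ✓
  (0,4) → (φ(0),φ(4)) = (1,2) ∈ E(G2) ✓
  (1,3) → (φ(1),φ(3)) = (0,4) ∈ E(G2) ✓
  (2,3) → (φ(2),φ(3)) = (3,4) ∈ E(G2) ✓
  (2,4) → (φ(2),φ(4)) = (1,3) ∈ E(G2) ✓
All 6 edges of G1 map to edges of G2, and |E(G1)| = |E(G2)| = 6, so φ is a bijection on edges as well as vertices. Hence G1 ≅ G2.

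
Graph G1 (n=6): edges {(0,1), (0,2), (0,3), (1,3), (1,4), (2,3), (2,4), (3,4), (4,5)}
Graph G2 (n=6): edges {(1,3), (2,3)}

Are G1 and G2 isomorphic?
No, not isomorphic

The graphs are NOT isomorphic.

Connected components of G1: 1 component(s) with vertex sets [[0, 1, 2, 3, 4, 5]], sizes [6].
Connected components of G2: 4 component(s) with vertex sets [[0], [4], [5], [1, 2, 3]], sizes [1, 1, 1, 3].
The number of connected components (and the multiset of component sizes) is an isomorphism invariant — an isomorphism maps each component of G1 bijectively onto a component of G2. Since G1 has 1 component(s) and G2 has 4, they cannot be isomorphic.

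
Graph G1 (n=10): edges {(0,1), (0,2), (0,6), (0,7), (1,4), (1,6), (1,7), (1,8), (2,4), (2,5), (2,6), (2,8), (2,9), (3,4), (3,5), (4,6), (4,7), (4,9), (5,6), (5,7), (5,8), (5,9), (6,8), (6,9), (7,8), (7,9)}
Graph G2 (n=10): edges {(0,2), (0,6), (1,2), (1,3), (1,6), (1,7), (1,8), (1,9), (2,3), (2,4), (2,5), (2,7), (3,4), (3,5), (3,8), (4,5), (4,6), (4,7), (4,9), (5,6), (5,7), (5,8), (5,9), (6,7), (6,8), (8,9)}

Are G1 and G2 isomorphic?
Yes, isomorphic

The graphs are isomorphic.
One valid mapping φ: V(G1) → V(G2): 0→9, 1→8, 2→4, 3→0, 4→6, 5→2, 6→5, 7→1, 8→3, 9→7

Verify φ preserves adjacency — for each edge of G1, its image is an edge of G2:
  (0,1) → (φ(0),φ(1)) = (8,9) ∈ E(G2) ✓
  (0,2) → (φ(0),φ(2)) = (4,9) ∈ E(G2) ✓
  (0,6) → (φ(0),φ(6)) = (5,9) ∈ E(G2) ✓
  (0,7) → (φ(0),φ(7)) = (1,9) ∈ E(G2) ✓
  (1,4) → (φ(1),φ(4)) = (6,8) ∈ E(G2) ✓
  (1,6) → (φ(1),φ(6)) = (5,8) ∈ E(G2) ✓
  (1,7) → (φ(1),φ(7)) = (1,8) ∈ E(G2) ✓
  (1,8) → (φ(1),φ(8)) = (3,8) ∈ E(G2) ✓
  (2,4) → (φ(2),φ(4)) = (4,6) ∈ E(G2) ✓
  (2,5) → (φ(2),φ(5)) = (2,4) ∈ E(G2) ✓
  (2,6) → (φ(2),φ(6)) = (4,5) ∈ E(G2) ✓
  (2,8) → (φ(2),φ(8)) = (3,4) ∈ E(G2) ✓
  (2,9) → (φ(2),φ(9)) = (4,7) ∈ E(G2) ✓
  (3,4) → (φ(3),φ(4)) = (0,6) ∈ E(G2) ✓
  (3,5) → (φ(3),φ(5)) = (0,2) ∈ E(G2) ✓
  (4,6) → (φ(4),φ(6)) = (5,6) ∈ E(G2) ✓
  (4,7) → (φ(4),φ(7)) = (1,6) ∈ E(G2) ✓
  (4,9) → (φ(4),φ(9)) = (6,7) ∈ E(G2) ✓
  (5,6) → (φ(5),φ(6)) = (2,5) ∈ E(G2) ✓
  (5,7) → (φ(5),φ(7)) = (1,2) ∈ E(G2) ✓
  (5,8) → (φ(5),φ(8)) = (2,3) ∈ E(G2) ✓
  (5,9) → (φ(5),φ(9)) = (2,7) ∈ E(G2) ✓
  (6,8) → (φ(6),φ(8)) = (3,5) ∈ E(G2) ✓
  (6,9) → (φ(6),φ(9)) = (5,7) ∈ E(G2) ✓
  (7,8) → (φ(7),φ(8)) = (1,3) ∈ E(G2) ✓
  (7,9) → (φ(7),φ(9)) = (1,7) ∈ E(G2) ✓
All 26 edges of G1 map to edges of G2, and |E(G1)| = |E(G2)| = 26, so φ is a bijection on edges as well as vertices. Hence G1 ≅ G2.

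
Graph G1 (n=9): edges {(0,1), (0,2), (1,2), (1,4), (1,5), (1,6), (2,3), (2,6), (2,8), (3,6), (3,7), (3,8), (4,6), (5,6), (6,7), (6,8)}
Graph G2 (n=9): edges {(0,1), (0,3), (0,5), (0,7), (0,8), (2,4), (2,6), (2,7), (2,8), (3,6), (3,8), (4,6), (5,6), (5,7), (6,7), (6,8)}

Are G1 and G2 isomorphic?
No, not isomorphic

The graphs are NOT isomorphic.

Degrees in G1: deg(0)=2, deg(1)=5, deg(2)=5, deg(3)=4, deg(4)=2, deg(5)=2, deg(6)=7, deg(7)=2, deg(8)=3.
Sorted degree sequence of G1: [7, 5, 5, 4, 3, 2, 2, 2, 2].
Degrees in G2: deg(0)=5, deg(1)=1, deg(2)=4, deg(3)=3, deg(4)=2, deg(5)=3, deg(6)=6, deg(7)=4, deg(8)=4.
Sorted degree sequence of G2: [6, 5, 4, 4, 4, 3, 3, 2, 1].
The (sorted) degree sequence is an isomorphism invariant, so since G1 and G2 have different degree sequences they cannot be isomorphic.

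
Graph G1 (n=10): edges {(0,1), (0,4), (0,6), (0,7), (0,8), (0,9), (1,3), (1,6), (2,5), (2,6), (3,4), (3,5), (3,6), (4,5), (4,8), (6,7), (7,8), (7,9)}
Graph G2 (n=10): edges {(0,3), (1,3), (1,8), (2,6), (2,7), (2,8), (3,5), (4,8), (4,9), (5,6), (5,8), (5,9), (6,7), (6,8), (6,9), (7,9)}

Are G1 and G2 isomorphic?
No, not isomorphic

The graphs are NOT isomorphic.

Counting triangles (3-cliques): G1 has 7, G2 has 5.
Triangle count is an isomorphism invariant, so differing triangle counts rule out isomorphism.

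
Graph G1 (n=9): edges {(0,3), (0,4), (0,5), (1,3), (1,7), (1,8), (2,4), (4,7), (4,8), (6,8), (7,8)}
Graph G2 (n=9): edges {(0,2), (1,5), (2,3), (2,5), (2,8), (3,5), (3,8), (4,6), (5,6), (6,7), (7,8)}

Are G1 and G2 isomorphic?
Yes, isomorphic

The graphs are isomorphic.
One valid mapping φ: V(G1) → V(G2): 0→6, 1→8, 2→1, 3→7, 4→5, 5→4, 6→0, 7→3, 8→2

Verify φ preserves adjacency — for each edge of G1, its image is an edge of G2:
  (0,3) → (φ(0),φ(3)) = (6,7) ∈ E(G2) ✓
  (0,4) → (φ(0),φ(4)) = (5,6) ∈ E(G2) ✓
  (0,5) → (φ(0),φ(5)) = (4,6) ∈ E(G2) ✓
  (1,3) → (φ(1),φ(3)) = (7,8) ∈ E(G2) ✓
  (1,7) → (φ(1),φ(7)) = (3,8) ∈ E(G2) ✓
  (1,8) → (φ(1),φ(8)) = (2,8) ∈ E(G2) ✓
  (2,4) → (φ(2),φ(4)) = (1,5) ∈ E(G2) ✓
  (4,7) → (φ(4),φ(7)) = (3,5) ∈ E(G2) ✓
  (4,8) → (φ(4),φ(8)) = (2,5) ∈ E(G2) ✓
  (6,8) → (φ(6),φ(8)) = (0,2) ∈ E(G2) ✓
  (7,8) → (φ(7),φ(8)) = (2,3) ∈ E(G2) ✓
All 11 edges of G1 map to edges of G2, and |E(G1)| = |E(G2)| = 11, so φ is a bijection on edges as well as vertices. Hence G1 ≅ G2.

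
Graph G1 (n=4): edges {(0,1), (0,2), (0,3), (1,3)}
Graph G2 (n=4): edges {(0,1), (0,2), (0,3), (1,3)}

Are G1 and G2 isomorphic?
Yes, isomorphic

The graphs are isomorphic.
One valid mapping φ: V(G1) → V(G2): 0→0, 1→3, 2→2, 3→1

Verify φ preserves adjacency — for each edge of G1, its image is an edge of G2:
  (0,1) → (φ(0),φ(1)) = (0,3) ∈ E(G2) ✓
  (0,2) → (φ(0),φ(2)) = (0,2) ∈ E(G2) ✓
  (0,3) → (φ(0),φ(3)) = (0,1) ∈ E(G2) ✓
  (1,3) → (φ(1),φ(3)) = (1,3) ∈ E(G2) ✓
All 4 edges of G1 map to edges of G2, and |E(G1)| = |E(G2)| = 4, so φ is a bijection on edges as well as vertices. Hence G1 ≅ G2.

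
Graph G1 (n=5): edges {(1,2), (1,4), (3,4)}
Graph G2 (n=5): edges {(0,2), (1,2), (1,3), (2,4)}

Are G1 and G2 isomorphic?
No, not isomorphic

The graphs are NOT isomorphic.

Degrees in G1: deg(0)=0, deg(1)=2, deg(2)=1, deg(3)=1, deg(4)=2.
Sorted degree sequence of G1: [2, 2, 1, 1, 0].
Degrees in G2: deg(0)=1, deg(1)=2, deg(2)=3, deg(3)=1, deg(4)=1.
Sorted degree sequence of G2: [3, 2, 1, 1, 1].
The (sorted) degree sequence is an isomorphism invariant, so since G1 and G2 have different degree sequences they cannot be isomorphic.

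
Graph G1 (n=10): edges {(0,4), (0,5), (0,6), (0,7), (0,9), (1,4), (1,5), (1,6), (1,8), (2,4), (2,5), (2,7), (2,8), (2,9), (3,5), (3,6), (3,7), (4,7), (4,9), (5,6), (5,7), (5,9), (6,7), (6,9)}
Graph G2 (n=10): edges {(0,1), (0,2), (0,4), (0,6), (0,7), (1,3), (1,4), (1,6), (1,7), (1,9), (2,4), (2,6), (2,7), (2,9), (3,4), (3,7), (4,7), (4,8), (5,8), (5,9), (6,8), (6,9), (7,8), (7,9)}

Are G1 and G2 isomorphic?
Yes, isomorphic

The graphs are isomorphic.
One valid mapping φ: V(G1) → V(G2): 0→0, 1→8, 2→9, 3→3, 4→6, 5→7, 6→4, 7→1, 8→5, 9→2

Verify φ preserves adjacency — for each edge of G1, its image is an edge of G2:
  (0,4) → (φ(0),φ(4)) = (0,6) ∈ E(G2) ✓
  (0,5) → (φ(0),φ(5)) = (0,7) ∈ E(G2) ✓
  (0,6) → (φ(0),φ(6)) = (0,4) ∈ E(G2) ✓
  (0,7) → (φ(0),φ(7)) = (0,1) ∈ E(G2) ✓
  (0,9) → (φ(0),φ(9)) = (0,2) ∈ E(G2) ✓
  (1,4) → (φ(1),φ(4)) = (6,8) ∈ E(G2) ✓
  (1,5) → (φ(1),φ(5)) = (7,8) ∈ E(G2) ✓
  (1,6) → (φ(1),φ(6)) = (4,8) ∈ E(G2) ✓
  (1,8) → (φ(1),φ(8)) = (5,8) ∈ E(G2) ✓
  (2,4) → (φ(2),φ(4)) = (6,9) ∈ E(G2) ✓
  (2,5) → (φ(2),φ(5)) = (7,9) ∈ E(G2) ✓
  (2,7) → (φ(2),φ(7)) = (1,9) ∈ E(G2) ✓
  (2,8) → (φ(2),φ(8)) = (5,9) ∈ E(G2) ✓
  (2,9) → (φ(2),φ(9)) = (2,9) ∈ E(G2) ✓
  (3,5) → (φ(3),φ(5)) = (3,7) ∈ E(G2) ✓
  (3,6) → (φ(3),φ(6)) = (3,4) ∈ E(G2) ✓
  (3,7) → (φ(3),φ(7)) = (1,3) ∈ E(G2) ✓
  (4,7) → (φ(4),φ(7)) = (1,6) ∈ E(G2) ✓
  (4,9) → (φ(4),φ(9)) = (2,6) ∈ E(G2) ✓
  (5,6) → (φ(5),φ(6)) = (4,7) ∈ E(G2) ✓
  (5,7) → (φ(5),φ(7)) = (1,7) ∈ E(G2) ✓
  (5,9) → (φ(5),φ(9)) = (2,7) ∈ E(G2) ✓
  (6,7) → (φ(6),φ(7)) = (1,4) ∈ E(G2) ✓
  (6,9) → (φ(6),φ(9)) = (2,4) ∈ E(G2) ✓
All 24 edges of G1 map to edges of G2, and |E(G1)| = |E(G2)| = 24, so φ is a bijection on edges as well as vertices. Hence G1 ≅ G2.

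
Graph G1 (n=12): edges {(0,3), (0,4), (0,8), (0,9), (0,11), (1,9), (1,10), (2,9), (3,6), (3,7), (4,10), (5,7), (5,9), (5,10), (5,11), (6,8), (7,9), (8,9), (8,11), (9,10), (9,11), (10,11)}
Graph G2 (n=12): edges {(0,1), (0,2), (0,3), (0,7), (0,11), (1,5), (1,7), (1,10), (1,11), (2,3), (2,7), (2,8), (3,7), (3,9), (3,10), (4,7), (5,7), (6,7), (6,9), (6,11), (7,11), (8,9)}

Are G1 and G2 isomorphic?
Yes, isomorphic

The graphs are isomorphic.
One valid mapping φ: V(G1) → V(G2): 0→3, 1→5, 2→4, 3→9, 4→10, 5→11, 6→8, 7→6, 8→2, 9→7, 10→1, 11→0

Verify φ preserves adjacency — for each edge of G1, its image is an edge of G2:
  (0,3) → (φ(0),φ(3)) = (3,9) ∈ E(G2) ✓
  (0,4) → (φ(0),φ(4)) = (3,10) ∈ E(G2) ✓
  (0,8) → (φ(0),φ(8)) = (2,3) ∈ E(G2) ✓
  (0,9) → (φ(0),φ(9)) = (3,7) ∈ E(G2) ✓
  (0,11) → (φ(0),φ(11)) = (0,3) ∈ E(G2) ✓
  (1,9) → (φ(1),φ(9)) = (5,7) ∈ E(G2) ✓
  (1,10) → (φ(1),φ(10)) = (1,5) ∈ E(G2) ✓
  (2,9) → (φ(2),φ(9)) = (4,7) ∈ E(G2) ✓
  (3,6) → (φ(3),φ(6)) = (8,9) ∈ E(G2) ✓
  (3,7) → (φ(3),φ(7)) = (6,9) ∈ E(G2) ✓
  (4,10) → (φ(4),φ(10)) = (1,10) ∈ E(G2) ✓
  (5,7) → (φ(5),φ(7)) = (6,11) ∈ E(G2) ✓
  (5,9) → (φ(5),φ(9)) = (7,11) ∈ E(G2) ✓
  (5,10) → (φ(5),φ(10)) = (1,11) ∈ E(G2) ✓
  (5,11) → (φ(5),φ(11)) = (0,11) ∈ E(G2) ✓
  (6,8) → (φ(6),φ(8)) = (2,8) ∈ E(G2) ✓
  (7,9) → (φ(7),φ(9)) = (6,7) ∈ E(G2) ✓
  (8,9) → (φ(8),φ(9)) = (2,7) ∈ E(G2) ✓
  (8,11) → (φ(8),φ(11)) = (0,2) ∈ E(G2) ✓
  (9,10) → (φ(9),φ(10)) = (1,7) ∈ E(G2) ✓
  (9,11) → (φ(9),φ(11)) = (0,7) ∈ E(G2) ✓
  (10,11) → (φ(10),φ(11)) = (0,1) ∈ E(G2) ✓
All 22 edges of G1 map to edges of G2, and |E(G1)| = |E(G2)| = 22, so φ is a bijection on edges as well as vertices. Hence G1 ≅ G2.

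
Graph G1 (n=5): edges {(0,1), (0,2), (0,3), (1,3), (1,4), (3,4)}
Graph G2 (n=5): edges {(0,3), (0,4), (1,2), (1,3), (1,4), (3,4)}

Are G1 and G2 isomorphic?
Yes, isomorphic

The graphs are isomorphic.
One valid mapping φ: V(G1) → V(G2): 0→1, 1→4, 2→2, 3→3, 4→0

Verify φ preserves adjacency — for each edge of G1, its image is an edge of G2:
  (0,1) → (φ(0),φ(1)) = (1,4) ∈ E(G2) ✓
  (0,2) → (φ(0),φ(2)) = (1,2) ∈ E(G2) ✓
  (0,3) → (φ(0),φ(3)) = (1,3) ∈ E(G2) ✓
  (1,3) → (φ(1),φ(3)) = (3,4) ∈ E(G2) ✓
  (1,4) → (φ(1),φ(4)) = (0,4) ∈ E(G2) ✓
  (3,4) → (φ(3),φ(4)) = (0,3) ∈ E(G2) ✓
All 6 edges of G1 map to edges of G2, and |E(G1)| = |E(G2)| = 6, so φ is a bijection on edges as well as vertices. Hence G1 ≅ G2.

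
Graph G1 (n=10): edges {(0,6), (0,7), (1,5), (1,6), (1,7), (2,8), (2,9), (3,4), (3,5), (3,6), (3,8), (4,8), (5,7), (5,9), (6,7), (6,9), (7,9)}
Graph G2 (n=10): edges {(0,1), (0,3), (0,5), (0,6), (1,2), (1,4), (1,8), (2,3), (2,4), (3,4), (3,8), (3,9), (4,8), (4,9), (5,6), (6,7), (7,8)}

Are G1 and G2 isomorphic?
Yes, isomorphic

The graphs are isomorphic.
One valid mapping φ: V(G1) → V(G2): 0→9, 1→2, 2→7, 3→0, 4→5, 5→1, 6→3, 7→4, 8→6, 9→8

Verify φ preserves adjacency — for each edge of G1, its image is an edge of G2:
  (0,6) → (φ(0),φ(6)) = (3,9) ∈ E(G2) ✓
  (0,7) → (φ(0),φ(7)) = (4,9) ∈ E(G2) ✓
  (1,5) → (φ(1),φ(5)) = (1,2) ∈ E(G2) ✓
  (1,6) → (φ(1),φ(6)) = (2,3) ∈ E(G2) ✓
  (1,7) → (φ(1),φ(7)) = (2,4) ∈ E(G2) ✓
  (2,8) → (φ(2),φ(8)) = (6,7) ∈ E(G2) ✓
  (2,9) → (φ(2),φ(9)) = (7,8) ∈ E(G2) ✓
  (3,4) → (φ(3),φ(4)) = (0,5) ∈ E(G2) ✓
  (3,5) → (φ(3),φ(5)) = (0,1) ∈ E(G2) ✓
  (3,6) → (φ(3),φ(6)) = (0,3) ∈ E(G2) ✓
  (3,8) → (φ(3),φ(8)) = (0,6) ∈ E(G2) ✓
  (4,8) → (φ(4),φ(8)) = (5,6) ∈ E(G2) ✓
  (5,7) → (φ(5),φ(7)) = (1,4) ∈ E(G2) ✓
  (5,9) → (φ(5),φ(9)) = (1,8) ∈ E(G2) ✓
  (6,7) → (φ(6),φ(7)) = (3,4) ∈ E(G2) ✓
  (6,9) → (φ(6),φ(9)) = (3,8) ∈ E(G2) ✓
  (7,9) → (φ(7),φ(9)) = (4,8) ∈ E(G2) ✓
All 17 edges of G1 map to edges of G2, and |E(G1)| = |E(G2)| = 17, so φ is a bijection on edges as well as vertices. Hence G1 ≅ G2.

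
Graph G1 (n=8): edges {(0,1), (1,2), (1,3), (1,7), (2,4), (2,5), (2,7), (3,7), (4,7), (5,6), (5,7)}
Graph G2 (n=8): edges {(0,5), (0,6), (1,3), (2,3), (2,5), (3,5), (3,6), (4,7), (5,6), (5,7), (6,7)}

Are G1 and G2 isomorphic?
Yes, isomorphic

The graphs are isomorphic.
One valid mapping φ: V(G1) → V(G2): 0→1, 1→3, 2→6, 3→2, 4→0, 5→7, 6→4, 7→5

Verify φ preserves adjacency — for each edge of G1, its image is an edge of G2:
  (0,1) → (φ(0),φ(1)) = (1,3) ∈ E(G2) ✓
  (1,2) → (φ(1),φ(2)) = (3,6) ∈ E(G2) ✓
  (1,3) → (φ(1),φ(3)) = (2,3) ∈ E(G2) ✓
  (1,7) → (φ(1),φ(7)) = (3,5) ∈ E(G2) ✓
  (2,4) → (φ(2),φ(4)) = (0,6) ∈ E(G2) ✓
  (2,5) → (φ(2),φ(5)) = (6,7) ∈ E(G2) ✓
  (2,7) → (φ(2),φ(7)) = (5,6) ∈ E(G2) ✓
  (3,7) → (φ(3),φ(7)) = (2,5) ∈ E(G2) ✓
  (4,7) → (φ(4),φ(7)) = (0,5) ∈ E(G2) ✓
  (5,6) → (φ(5),φ(6)) = (4,7) ∈ E(G2) ✓
  (5,7) → (φ(5),φ(7)) = (5,7) ∈ E(G2) ✓
All 11 edges of G1 map to edges of G2, and |E(G1)| = |E(G2)| = 11, so φ is a bijection on edges as well as vertices. Hence G1 ≅ G2.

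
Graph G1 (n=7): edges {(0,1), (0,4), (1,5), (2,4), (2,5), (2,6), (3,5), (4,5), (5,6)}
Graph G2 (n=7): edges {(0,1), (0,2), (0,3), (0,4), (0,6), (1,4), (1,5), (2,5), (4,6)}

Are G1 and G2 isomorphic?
Yes, isomorphic

The graphs are isomorphic.
One valid mapping φ: V(G1) → V(G2): 0→5, 1→2, 2→4, 3→3, 4→1, 5→0, 6→6

Verify φ preserves adjacency — for each edge of G1, its image is an edge of G2:
  (0,1) → (φ(0),φ(1)) = (2,5) ∈ E(G2) ✓
  (0,4) → (φ(0),φ(4)) = (1,5) ∈ E(G2) ✓
  (1,5) → (φ(1),φ(5)) = (0,2) ∈ E(G2) ✓
  (2,4) → (φ(2),φ(4)) = (1,4) ∈ E(G2) ✓
  (2,5) → (φ(2),φ(5)) = (0,4) ∈ E(G2) ✓
  (2,6) → (φ(2),φ(6)) = (4,6) ∈ E(G2) ✓
  (3,5) → (φ(3),φ(5)) = (0,3) ∈ E(G2) ✓
  (4,5) → (φ(4),φ(5)) = (0,1) ∈ E(G2) ✓
  (5,6) → (φ(5),φ(6)) = (0,6) ∈ E(G2) ✓
All 9 edges of G1 map to edges of G2, and |E(G1)| = |E(G2)| = 9, so φ is a bijection on edges as well as vertices. Hence G1 ≅ G2.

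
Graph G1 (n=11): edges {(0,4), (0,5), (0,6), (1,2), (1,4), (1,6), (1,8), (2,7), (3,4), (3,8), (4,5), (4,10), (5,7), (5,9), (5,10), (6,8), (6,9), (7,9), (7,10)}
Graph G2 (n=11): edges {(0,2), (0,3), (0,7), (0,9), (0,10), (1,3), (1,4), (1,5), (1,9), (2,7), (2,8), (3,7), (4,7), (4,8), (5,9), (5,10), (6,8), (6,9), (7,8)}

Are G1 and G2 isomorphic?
Yes, isomorphic

The graphs are isomorphic.
One valid mapping φ: V(G1) → V(G2): 0→3, 1→9, 2→6, 3→10, 4→0, 5→7, 6→1, 7→8, 8→5, 9→4, 10→2

Verify φ preserves adjacency — for each edge of G1, its image is an edge of G2:
  (0,4) → (φ(0),φ(4)) = (0,3) ∈ E(G2) ✓
  (0,5) → (φ(0),φ(5)) = (3,7) ∈ E(G2) ✓
  (0,6) → (φ(0),φ(6)) = (1,3) ∈ E(G2) ✓
  (1,2) → (φ(1),φ(2)) = (6,9) ∈ E(G2) ✓
  (1,4) → (φ(1),φ(4)) = (0,9) ∈ E(G2) ✓
  (1,6) → (φ(1),φ(6)) = (1,9) ∈ E(G2) ✓
  (1,8) → (φ(1),φ(8)) = (5,9) ∈ E(G2) ✓
  (2,7) → (φ(2),φ(7)) = (6,8) ∈ E(G2) ✓
  (3,4) → (φ(3),φ(4)) = (0,10) ∈ E(G2) ✓
  (3,8) → (φ(3),φ(8)) = (5,10) ∈ E(G2) ✓
  (4,5) → (φ(4),φ(5)) = (0,7) ∈ E(G2) ✓
  (4,10) → (φ(4),φ(10)) = (0,2) ∈ E(G2) ✓
  (5,7) → (φ(5),φ(7)) = (7,8) ∈ E(G2) ✓
  (5,9) → (φ(5),φ(9)) = (4,7) ∈ E(G2) ✓
  (5,10) → (φ(5),φ(10)) = (2,7) ∈ E(G2) ✓
  (6,8) → (φ(6),φ(8)) = (1,5) ∈ E(G2) ✓
  (6,9) → (φ(6),φ(9)) = (1,4) ∈ E(G2) ✓
  (7,9) → (φ(7),φ(9)) = (4,8) ∈ E(G2) ✓
  (7,10) → (φ(7),φ(10)) = (2,8) ∈ E(G2) ✓
All 19 edges of G1 map to edges of G2, and |E(G1)| = |E(G2)| = 19, so φ is a bijection on edges as well as vertices. Hence G1 ≅ G2.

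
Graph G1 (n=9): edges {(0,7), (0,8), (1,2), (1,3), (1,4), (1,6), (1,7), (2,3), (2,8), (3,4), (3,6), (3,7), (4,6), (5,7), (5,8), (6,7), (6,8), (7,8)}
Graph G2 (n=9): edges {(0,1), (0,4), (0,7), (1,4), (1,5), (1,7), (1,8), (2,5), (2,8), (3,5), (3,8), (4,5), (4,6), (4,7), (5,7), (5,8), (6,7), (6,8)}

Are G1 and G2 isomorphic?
Yes, isomorphic

The graphs are isomorphic.
One valid mapping φ: V(G1) → V(G2): 0→3, 1→4, 2→6, 3→7, 4→0, 5→2, 6→1, 7→5, 8→8

Verify φ preserves adjacency — for each edge of G1, its image is an edge of G2:
  (0,7) → (φ(0),φ(7)) = (3,5) ∈ E(G2) ✓
  (0,8) → (φ(0),φ(8)) = (3,8) ∈ E(G2) ✓
  (1,2) → (φ(1),φ(2)) = (4,6) ∈ E(G2) ✓
  (1,3) → (φ(1),φ(3)) = (4,7) ∈ E(G2) ✓
  (1,4) → (φ(1),φ(4)) = (0,4) ∈ E(G2) ✓
  (1,6) → (φ(1),φ(6)) = (1,4) ∈ E(G2) ✓
  (1,7) → (φ(1),φ(7)) = (4,5) ∈ E(G2) ✓
  (2,3) → (φ(2),φ(3)) = (6,7) ∈ E(G2) ✓
  (2,8) → (φ(2),φ(8)) = (6,8) ∈ E(G2) ✓
  (3,4) → (φ(3),φ(4)) = (0,7) ∈ E(G2) ✓
  (3,6) → (φ(3),φ(6)) = (1,7) ∈ E(G2) ✓
  (3,7) → (φ(3),φ(7)) = (5,7) ∈ E(G2) ✓
  (4,6) → (φ(4),φ(6)) = (0,1) ∈ E(G2) ✓
  (5,7) → (φ(5),φ(7)) = (2,5) ∈ E(G2) ✓
  (5,8) → (φ(5),φ(8)) = (2,8) ∈ E(G2) ✓
  (6,7) → (φ(6),φ(7)) = (1,5) ∈ E(G2) ✓
  (6,8) → (φ(6),φ(8)) = (1,8) ∈ E(G2) ✓
  (7,8) → (φ(7),φ(8)) = (5,8) ∈ E(G2) ✓
All 18 edges of G1 map to edges of G2, and |E(G1)| = |E(G2)| = 18, so φ is a bijection on edges as well as vertices. Hence G1 ≅ G2.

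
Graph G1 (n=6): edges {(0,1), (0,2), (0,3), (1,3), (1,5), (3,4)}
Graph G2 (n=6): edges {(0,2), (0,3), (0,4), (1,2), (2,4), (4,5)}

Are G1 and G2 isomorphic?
Yes, isomorphic

The graphs are isomorphic.
One valid mapping φ: V(G1) → V(G2): 0→0, 1→4, 2→3, 3→2, 4→1, 5→5

Verify φ preserves adjacency — for each edge of G1, its image is an edge of G2:
  (0,1) → (φ(0),φ(1)) = (0,4) ∈ E(G2) ✓
  (0,2) → (φ(0),φ(2)) = (0,3) ∈ E(G2) ✓
  (0,3) → (φ(0),φ(3)) = (0,2) ∈ E(G2) ✓
  (1,3) → (φ(1),φ(3)) = (2,4) ∈ E(G2) ✓
  (1,5) → (φ(1),φ(5)) = (4,5) ∈ E(G2) ✓
  (3,4) → (φ(3),φ(4)) = (1,2) ∈ E(G2) ✓
All 6 edges of G1 map to edges of G2, and |E(G1)| = |E(G2)| = 6, so φ is a bijection on edges as well as vertices. Hence G1 ≅ G2.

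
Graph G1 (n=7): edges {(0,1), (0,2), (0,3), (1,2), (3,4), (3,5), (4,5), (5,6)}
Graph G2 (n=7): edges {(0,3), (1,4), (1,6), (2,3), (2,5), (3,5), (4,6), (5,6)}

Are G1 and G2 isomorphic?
Yes, isomorphic

The graphs are isomorphic.
One valid mapping φ: V(G1) → V(G2): 0→6, 1→1, 2→4, 3→5, 4→2, 5→3, 6→0

Verify φ preserves adjacency — for each edge of G1, its image is an edge of G2:
  (0,1) → (φ(0),φ(1)) = (1,6) ∈ E(G2) ✓
  (0,2) → (φ(0),φ(2)) = (4,6) ∈ E(G2) ✓
  (0,3) → (φ(0),φ(3)) = (5,6) ∈ E(G2) ✓
  (1,2) → (φ(1),φ(2)) = (1,4) ∈ E(G2) ✓
  (3,4) → (φ(3),φ(4)) = (2,5) ∈ E(G2) ✓
  (3,5) → (φ(3),φ(5)) = (3,5) ∈ E(G2) ✓
  (4,5) → (φ(4),φ(5)) = (2,3) ∈ E(G2) ✓
  (5,6) → (φ(5),φ(6)) = (0,3) ∈ E(G2) ✓
All 8 edges of G1 map to edges of G2, and |E(G1)| = |E(G2)| = 8, so φ is a bijection on edges as well as vertices. Hence G1 ≅ G2.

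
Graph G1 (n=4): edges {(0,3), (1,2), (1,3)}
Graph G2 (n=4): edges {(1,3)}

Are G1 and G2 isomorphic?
No, not isomorphic

The graphs are NOT isomorphic.

Connected components of G1: 1 component(s) with vertex sets [[0, 1, 2, 3]], sizes [4].
Connected components of G2: 3 component(s) with vertex sets [[0], [2], [1, 3]], sizes [1, 1, 2].
The number of connected components (and the multiset of component sizes) is an isomorphism invariant — an isomorphism maps each component of G1 bijectively onto a component of G2. Since G1 has 1 component(s) and G2 has 3, they cannot be isomorphic.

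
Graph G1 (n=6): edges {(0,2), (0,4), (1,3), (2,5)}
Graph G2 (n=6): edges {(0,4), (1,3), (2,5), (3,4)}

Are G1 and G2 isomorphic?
Yes, isomorphic

The graphs are isomorphic.
One valid mapping φ: V(G1) → V(G2): 0→4, 1→2, 2→3, 3→5, 4→0, 5→1

Verify φ preserves adjacency — for each edge of G1, its image is an edge of G2:
  (0,2) → (φ(0),φ(2)) = (3,4) ∈ E(G2) ✓
  (0,4) → (φ(0),φ(4)) = (0,4) ∈ E(G2) ✓
  (1,3) → (φ(1),φ(3)) = (2,5) ∈ E(G2) ✓
  (2,5) → (φ(2),φ(5)) = (1,3) ∈ E(G2) ✓
All 4 edges of G1 map to edges of G2, and |E(G1)| = |E(G2)| = 4, so φ is a bijection on edges as well as vertices. Hence G1 ≅ G2.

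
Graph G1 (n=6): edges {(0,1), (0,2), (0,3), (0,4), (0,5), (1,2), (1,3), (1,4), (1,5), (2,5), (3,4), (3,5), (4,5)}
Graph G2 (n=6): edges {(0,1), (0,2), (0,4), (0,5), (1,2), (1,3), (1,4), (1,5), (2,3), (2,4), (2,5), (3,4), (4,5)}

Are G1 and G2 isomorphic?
Yes, isomorphic

The graphs are isomorphic.
One valid mapping φ: V(G1) → V(G2): 0→2, 1→4, 2→3, 3→0, 4→5, 5→1

Verify φ preserves adjacency — for each edge of G1, its image is an edge of G2:
  (0,1) → (φ(0),φ(1)) = (2,4) ∈ E(G2) ✓
  (0,2) → (φ(0),φ(2)) = (2,3) ∈ E(G2) ✓
  (0,3) → (φ(0),φ(3)) = (0,2) ∈ E(G2) ✓
  (0,4) → (φ(0),φ(4)) = (2,5) ∈ E(G2) ✓
  (0,5) → (φ(0),φ(5)) = (1,2) ∈ E(G2) ✓
  (1,2) → (φ(1),φ(2)) = (3,4) ∈ E(G2) ✓
  (1,3) → (φ(1),φ(3)) = (0,4) ∈ E(G2) ✓
  (1,4) → (φ(1),φ(4)) = (4,5) ∈ E(G2) ✓
  (1,5) → (φ(1),φ(5)) = (1,4) ∈ E(G2) ✓
  (2,5) → (φ(2),φ(5)) = (1,3) ∈ E(G2) ✓
  (3,4) → (φ(3),φ(4)) = (0,5) ∈ E(G2) ✓
  (3,5) → (φ(3),φ(5)) = (0,1) ∈ E(G2) ✓
  (4,5) → (φ(4),φ(5)) = (1,5) ∈ E(G2) ✓
All 13 edges of G1 map to edges of G2, and |E(G1)| = |E(G2)| = 13, so φ is a bijection on edges as well as vertices. Hence G1 ≅ G2.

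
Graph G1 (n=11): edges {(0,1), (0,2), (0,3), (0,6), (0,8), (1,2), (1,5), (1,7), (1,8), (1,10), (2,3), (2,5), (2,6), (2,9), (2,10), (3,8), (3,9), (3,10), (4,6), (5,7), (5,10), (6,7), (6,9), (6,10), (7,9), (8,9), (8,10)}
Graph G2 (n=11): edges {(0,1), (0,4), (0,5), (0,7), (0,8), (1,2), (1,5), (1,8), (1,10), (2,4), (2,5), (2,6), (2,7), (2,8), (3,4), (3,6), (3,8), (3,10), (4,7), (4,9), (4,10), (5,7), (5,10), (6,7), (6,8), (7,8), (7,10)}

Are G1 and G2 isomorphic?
Yes, isomorphic

The graphs are isomorphic.
One valid mapping φ: V(G1) → V(G2): 0→0, 1→8, 2→7, 3→5, 4→9, 5→6, 6→4, 7→3, 8→1, 9→10, 10→2

Verify φ preserves adjacency — for each edge of G1, its image is an edge of G2:
  (0,1) → (φ(0),φ(1)) = (0,8) ∈ E(G2) ✓
  (0,2) → (φ(0),φ(2)) = (0,7) ∈ E(G2) ✓
  (0,3) → (φ(0),φ(3)) = (0,5) ∈ E(G2) ✓
  (0,6) → (φ(0),φ(6)) = (0,4) ∈ E(G2) ✓
  (0,8) → (φ(0),φ(8)) = (0,1) ∈ E(G2) ✓
  (1,2) → (φ(1),φ(2)) = (7,8) ∈ E(G2) ✓
  (1,5) → (φ(1),φ(5)) = (6,8) ∈ E(G2) ✓
  (1,7) → (φ(1),φ(7)) = (3,8) ∈ E(G2) ✓
  (1,8) → (φ(1),φ(8)) = (1,8) ∈ E(G2) ✓
  (1,10) → (φ(1),φ(10)) = (2,8) ∈ E(G2) ✓
  (2,3) → (φ(2),φ(3)) = (5,7) ∈ E(G2) ✓
  (2,5) → (φ(2),φ(5)) = (6,7) ∈ E(G2) ✓
  (2,6) → (φ(2),φ(6)) = (4,7) ∈ E(G2) ✓
  (2,9) → (φ(2),φ(9)) = (7,10) ∈ E(G2) ✓
  (2,10) → (φ(2),φ(10)) = (2,7) ∈ E(G2) ✓
  (3,8) → (φ(3),φ(8)) = (1,5) ∈ E(G2) ✓
  (3,9) → (φ(3),φ(9)) = (5,10) ∈ E(G2) ✓
  (3,10) → (φ(3),φ(10)) = (2,5) ∈ E(G2) ✓
  (4,6) → (φ(4),φ(6)) = (4,9) ∈ E(G2) ✓
  (5,7) → (φ(5),φ(7)) = (3,6) ∈ E(G2) ✓
  (5,10) → (φ(5),φ(10)) = (2,6) ∈ E(G2) ✓
  (6,7) → (φ(6),φ(7)) = (3,4) ∈ E(G2) ✓
  (6,9) → (φ(6),φ(9)) = (4,10) ∈ E(G2) ✓
  (6,10) → (φ(6),φ(10)) = (2,4) ∈ E(G2) ✓
  (7,9) → (φ(7),φ(9)) = (3,10) ∈ E(G2) ✓
  (8,9) → (φ(8),φ(9)) = (1,10) ∈ E(G2) ✓
  (8,10) → (φ(8),φ(10)) = (1,2) ∈ E(G2) ✓
All 27 edges of G1 map to edges of G2, and |E(G1)| = |E(G2)| = 27, so φ is a bijection on edges as well as vertices. Hence G1 ≅ G2.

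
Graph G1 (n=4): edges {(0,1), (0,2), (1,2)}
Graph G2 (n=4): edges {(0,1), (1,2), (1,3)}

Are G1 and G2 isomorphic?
No, not isomorphic

The graphs are NOT isomorphic.

Counting triangles (3-cliques): G1 has 1, G2 has 0.
Triangle count is an isomorphism invariant, so differing triangle counts rule out isomorphism.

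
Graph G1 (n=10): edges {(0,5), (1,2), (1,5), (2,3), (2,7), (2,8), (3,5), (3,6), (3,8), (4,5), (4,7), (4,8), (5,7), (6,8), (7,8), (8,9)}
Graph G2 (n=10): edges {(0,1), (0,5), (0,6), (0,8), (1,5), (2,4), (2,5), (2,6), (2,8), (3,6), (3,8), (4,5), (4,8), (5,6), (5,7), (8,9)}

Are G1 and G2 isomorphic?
Yes, isomorphic

The graphs are isomorphic.
One valid mapping φ: V(G1) → V(G2): 0→9, 1→3, 2→6, 3→0, 4→4, 5→8, 6→1, 7→2, 8→5, 9→7

Verify φ preserves adjacency — for each edge of G1, its image is an edge of G2:
  (0,5) → (φ(0),φ(5)) = (8,9) ∈ E(G2) ✓
  (1,2) → (φ(1),φ(2)) = (3,6) ∈ E(G2) ✓
  (1,5) → (φ(1),φ(5)) = (3,8) ∈ E(G2) ✓
  (2,3) → (φ(2),φ(3)) = (0,6) ∈ E(G2) ✓
  (2,7) → (φ(2),φ(7)) = (2,6) ∈ E(G2) ✓
  (2,8) → (φ(2),φ(8)) = (5,6) ∈ E(G2) ✓
  (3,5) → (φ(3),φ(5)) = (0,8) ∈ E(G2) ✓
  (3,6) → (φ(3),φ(6)) = (0,1) ∈ E(G2) ✓
  (3,8) → (φ(3),φ(8)) = (0,5) ∈ E(G2) ✓
  (4,5) → (φ(4),φ(5)) = (4,8) ∈ E(G2) ✓
  (4,7) → (φ(4),φ(7)) = (2,4) ∈ E(G2) ✓
  (4,8) → (φ(4),φ(8)) = (4,5) ∈ E(G2) ✓
  (5,7) → (φ(5),φ(7)) = (2,8) ∈ E(G2) ✓
  (6,8) → (φ(6),φ(8)) = (1,5) ∈ E(G2) ✓
  (7,8) → (φ(7),φ(8)) = (2,5) ∈ E(G2) ✓
  (8,9) → (φ(8),φ(9)) = (5,7) ∈ E(G2) ✓
All 16 edges of G1 map to edges of G2, and |E(G1)| = |E(G2)| = 16, so φ is a bijection on edges as well as vertices. Hence G1 ≅ G2.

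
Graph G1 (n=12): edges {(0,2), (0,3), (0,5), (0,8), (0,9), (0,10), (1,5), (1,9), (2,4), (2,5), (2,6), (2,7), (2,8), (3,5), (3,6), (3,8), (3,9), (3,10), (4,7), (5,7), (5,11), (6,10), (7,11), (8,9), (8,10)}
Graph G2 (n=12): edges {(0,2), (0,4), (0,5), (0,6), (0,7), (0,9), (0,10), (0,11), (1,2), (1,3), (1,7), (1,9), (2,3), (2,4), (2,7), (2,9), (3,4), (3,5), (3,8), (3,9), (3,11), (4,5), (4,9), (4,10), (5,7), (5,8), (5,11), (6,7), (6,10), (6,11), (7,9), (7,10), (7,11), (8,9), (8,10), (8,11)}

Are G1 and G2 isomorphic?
No, not isomorphic

The graphs are NOT isomorphic.

Degrees in G1: deg(0)=6, deg(1)=2, deg(2)=6, deg(3)=6, deg(4)=2, deg(5)=6, deg(6)=3, deg(7)=4, deg(8)=5, deg(9)=4, deg(10)=4, deg(11)=2.
Sorted degree sequence of G1: [6, 6, 6, 6, 5, 4, 4, 4, 3, 2, 2, 2].
Degrees in G2: deg(0)=8, deg(1)=4, deg(2)=6, deg(3)=7, deg(4)=6, deg(5)=6, deg(6)=4, deg(7)=8, deg(8)=5, deg(9)=7, deg(10)=5, deg(11)=6.
Sorted degree sequence of G2: [8, 8, 7, 7, 6, 6, 6, 6, 5, 5, 4, 4].
The (sorted) degree sequence is an isomorphism invariant, so since G1 and G2 have different degree sequences they cannot be isomorphic.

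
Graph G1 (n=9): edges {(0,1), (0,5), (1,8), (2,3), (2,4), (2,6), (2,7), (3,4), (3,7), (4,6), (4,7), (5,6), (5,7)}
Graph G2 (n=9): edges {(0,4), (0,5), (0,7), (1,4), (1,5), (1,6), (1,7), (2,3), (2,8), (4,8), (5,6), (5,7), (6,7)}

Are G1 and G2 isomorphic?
Yes, isomorphic

The graphs are isomorphic.
One valid mapping φ: V(G1) → V(G2): 0→8, 1→2, 2→7, 3→6, 4→5, 5→4, 6→0, 7→1, 8→3

Verify φ preserves adjacency — for each edge of G1, its image is an edge of G2:
  (0,1) → (φ(0),φ(1)) = (2,8) ∈ E(G2) ✓
  (0,5) → (φ(0),φ(5)) = (4,8) ∈ E(G2) ✓
  (1,8) → (φ(1),φ(8)) = (2,3) ∈ E(G2) ✓
  (2,3) → (φ(2),φ(3)) = (6,7) ∈ E(G2) ✓
  (2,4) → (φ(2),φ(4)) = (5,7) ∈ E(G2) ✓
  (2,6) → (φ(2),φ(6)) = (0,7) ∈ E(G2) ✓
  (2,7) → (φ(2),φ(7)) = (1,7) ∈ E(G2) ✓
  (3,4) → (φ(3),φ(4)) = (5,6) ∈ E(G2) ✓
  (3,7) → (φ(3),φ(7)) = (1,6) ∈ E(G2) ✓
  (4,6) → (φ(4),φ(6)) = (0,5) ∈ E(G2) ✓
  (4,7) → (φ(4),φ(7)) = (1,5) ∈ E(G2) ✓
  (5,6) → (φ(5),φ(6)) = (0,4) ∈ E(G2) ✓
  (5,7) → (φ(5),φ(7)) = (1,4) ∈ E(G2) ✓
All 13 edges of G1 map to edges of G2, and |E(G1)| = |E(G2)| = 13, so φ is a bijection on edges as well as vertices. Hence G1 ≅ G2.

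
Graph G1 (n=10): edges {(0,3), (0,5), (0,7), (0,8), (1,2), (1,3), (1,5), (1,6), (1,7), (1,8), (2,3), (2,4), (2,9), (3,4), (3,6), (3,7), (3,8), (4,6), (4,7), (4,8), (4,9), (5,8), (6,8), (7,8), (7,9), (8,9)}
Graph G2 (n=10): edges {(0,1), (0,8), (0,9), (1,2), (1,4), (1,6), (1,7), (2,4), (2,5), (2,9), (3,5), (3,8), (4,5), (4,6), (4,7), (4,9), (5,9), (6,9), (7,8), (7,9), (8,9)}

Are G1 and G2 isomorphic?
No, not isomorphic

The graphs are NOT isomorphic.

Degrees in G1: deg(0)=4, deg(1)=6, deg(2)=4, deg(3)=7, deg(4)=6, deg(5)=3, deg(6)=4, deg(7)=6, deg(8)=8, deg(9)=4.
Sorted degree sequence of G1: [8, 7, 6, 6, 6, 4, 4, 4, 4, 3].
Degrees in G2: deg(0)=3, deg(1)=5, deg(2)=4, deg(3)=2, deg(4)=6, deg(5)=4, deg(6)=3, deg(7)=4, deg(8)=4, deg(9)=7.
Sorted degree sequence of G2: [7, 6, 5, 4, 4, 4, 4, 3, 3, 2].
The (sorted) degree sequence is an isomorphism invariant, so since G1 and G2 have different degree sequences they cannot be isomorphic.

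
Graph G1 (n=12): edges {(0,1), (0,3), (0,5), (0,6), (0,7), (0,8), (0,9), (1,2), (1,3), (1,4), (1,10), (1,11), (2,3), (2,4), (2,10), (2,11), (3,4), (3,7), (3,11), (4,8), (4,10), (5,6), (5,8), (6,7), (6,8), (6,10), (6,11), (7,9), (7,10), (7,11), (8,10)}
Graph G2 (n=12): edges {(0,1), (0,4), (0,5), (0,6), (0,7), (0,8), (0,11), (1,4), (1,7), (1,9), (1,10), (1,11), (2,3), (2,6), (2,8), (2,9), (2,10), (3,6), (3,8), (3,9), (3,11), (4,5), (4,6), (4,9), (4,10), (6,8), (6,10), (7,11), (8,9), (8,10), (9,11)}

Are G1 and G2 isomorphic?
Yes, isomorphic

The graphs are isomorphic.
One valid mapping φ: V(G1) → V(G2): 0→0, 1→8, 2→2, 3→6, 4→3, 5→7, 6→1, 7→4, 8→11, 9→5, 10→9, 11→10

Verify φ preserves adjacency — for each edge of G1, its image is an edge of G2:
  (0,1) → (φ(0),φ(1)) = (0,8) ∈ E(G2) ✓
  (0,3) → (φ(0),φ(3)) = (0,6) ∈ E(G2) ✓
  (0,5) → (φ(0),φ(5)) = (0,7) ∈ E(G2) ✓
  (0,6) → (φ(0),φ(6)) = (0,1) ∈ E(G2) ✓
  (0,7) → (φ(0),φ(7)) = (0,4) ∈ E(G2) ✓
  (0,8) → (φ(0),φ(8)) = (0,11) ∈ E(G2) ✓
  (0,9) → (φ(0),φ(9)) = (0,5) ∈ E(G2) ✓
  (1,2) → (φ(1),φ(2)) = (2,8) ∈ E(G2) ✓
  (1,3) → (φ(1),φ(3)) = (6,8) ∈ E(G2) ✓
  (1,4) → (φ(1),φ(4)) = (3,8) ∈ E(G2) ✓
  (1,10) → (φ(1),φ(10)) = (8,9) ∈ E(G2) ✓
  (1,11) → (φ(1),φ(11)) = (8,10) ∈ E(G2) ✓
  (2,3) → (φ(2),φ(3)) = (2,6) ∈ E(G2) ✓
  (2,4) → (φ(2),φ(4)) = (2,3) ∈ E(G2) ✓
  (2,10) → (φ(2),φ(10)) = (2,9) ∈ E(G2) ✓
  (2,11) → (φ(2),φ(11)) = (2,10) ∈ E(G2) ✓
  (3,4) → (φ(3),φ(4)) = (3,6) ∈ E(G2) ✓
  (3,7) → (φ(3),φ(7)) = (4,6) ∈ E(G2) ✓
  (3,11) → (φ(3),φ(11)) = (6,10) ∈ E(G2) ✓
  (4,8) → (φ(4),φ(8)) = (3,11) ∈ E(G2) ✓
  (4,10) → (φ(4),φ(10)) = (3,9) ∈ E(G2) ✓
  (5,6) → (φ(5),φ(6)) = (1,7) ∈ E(G2) ✓
  (5,8) → (φ(5),φ(8)) = (7,11) ∈ E(G2) ✓
  (6,7) → (φ(6),φ(7)) = (1,4) ∈ E(G2) ✓
  (6,8) → (φ(6),φ(8)) = (1,11) ∈ E(G2) ✓
  (6,10) → (φ(6),φ(10)) = (1,9) ∈ E(G2) ✓
  (6,11) → (φ(6),φ(11)) = (1,10) ∈ E(G2) ✓
  (7,9) → (φ(7),φ(9)) = (4,5) ∈ E(G2) ✓
  (7,10) → (φ(7),φ(10)) = (4,9) ∈ E(G2) ✓
  (7,11) → (φ(7),φ(11)) = (4,10) ∈ E(G2) ✓
  (8,10) → (φ(8),φ(10)) = (9,11) ∈ E(G2) ✓
All 31 edges of G1 map to edges of G2, and |E(G1)| = |E(G2)| = 31, so φ is a bijection on edges as well as vertices. Hence G1 ≅ G2.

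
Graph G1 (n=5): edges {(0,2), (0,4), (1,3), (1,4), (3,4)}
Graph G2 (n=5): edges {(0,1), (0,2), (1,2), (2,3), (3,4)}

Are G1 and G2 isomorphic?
Yes, isomorphic

The graphs are isomorphic.
One valid mapping φ: V(G1) → V(G2): 0→3, 1→0, 2→4, 3→1, 4→2

Verify φ preserves adjacency — for each edge of G1, its image is an edge of G2:
  (0,2) → (φ(0),φ(2)) = (3,4) ∈ E(G2) ✓
  (0,4) → (φ(0),φ(4)) = (2,3) ∈ E(G2) ✓
  (1,3) → (φ(1),φ(3)) = (0,1) ∈ E(G2) ✓
  (1,4) → (φ(1),φ(4)) = (0,2) ∈ E(G2) ✓
  (3,4) → (φ(3),φ(4)) = (1,2) ∈ E(G2) ✓
All 5 edges of G1 map to edges of G2, and |E(G1)| = |E(G2)| = 5, so φ is a bijection on edges as well as vertices. Hence G1 ≅ G2.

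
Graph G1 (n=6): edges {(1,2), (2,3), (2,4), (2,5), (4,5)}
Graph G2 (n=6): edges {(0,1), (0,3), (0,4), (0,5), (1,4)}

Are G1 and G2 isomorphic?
Yes, isomorphic

The graphs are isomorphic.
One valid mapping φ: V(G1) → V(G2): 0→2, 1→5, 2→0, 3→3, 4→4, 5→1

Verify φ preserves adjacency — for each edge of G1, its image is an edge of G2:
  (1,2) → (φ(1),φ(2)) = (0,5) ∈ E(G2) ✓
  (2,3) → (φ(2),φ(3)) = (0,3) ∈ E(G2) ✓
  (2,4) → (φ(2),φ(4)) = (0,4) ∈ E(G2) ✓
  (2,5) → (φ(2),φ(5)) = (0,1) ∈ E(G2) ✓
  (4,5) → (φ(4),φ(5)) = (1,4) ∈ E(G2) ✓
All 5 edges of G1 map to edges of G2, and |E(G1)| = |E(G2)| = 5, so φ is a bijection on edges as well as vertices. Hence G1 ≅ G2.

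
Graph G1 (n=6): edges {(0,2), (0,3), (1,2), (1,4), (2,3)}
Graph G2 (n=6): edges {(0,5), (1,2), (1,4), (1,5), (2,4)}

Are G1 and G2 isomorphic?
Yes, isomorphic

The graphs are isomorphic.
One valid mapping φ: V(G1) → V(G2): 0→2, 1→5, 2→1, 3→4, 4→0, 5→3

Verify φ preserves adjacency — for each edge of G1, its image is an edge of G2:
  (0,2) → (φ(0),φ(2)) = (1,2) ∈ E(G2) ✓
  (0,3) → (φ(0),φ(3)) = (2,4) ∈ E(G2) ✓
  (1,2) → (φ(1),φ(2)) = (1,5) ∈ E(G2) ✓
  (1,4) → (φ(1),φ(4)) = (0,5) ∈ E(G2) ✓
  (2,3) → (φ(2),φ(3)) = (1,4) ∈ E(G2) ✓
All 5 edges of G1 map to edges of G2, and |E(G1)| = |E(G2)| = 5, so φ is a bijection on edges as well as vertices. Hence G1 ≅ G2.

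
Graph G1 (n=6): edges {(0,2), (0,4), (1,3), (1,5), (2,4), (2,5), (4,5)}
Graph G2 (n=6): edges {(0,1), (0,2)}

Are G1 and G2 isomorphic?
No, not isomorphic

The graphs are NOT isomorphic.

Counting triangles (3-cliques): G1 has 2, G2 has 0.
Triangle count is an isomorphism invariant, so differing triangle counts rule out isomorphism.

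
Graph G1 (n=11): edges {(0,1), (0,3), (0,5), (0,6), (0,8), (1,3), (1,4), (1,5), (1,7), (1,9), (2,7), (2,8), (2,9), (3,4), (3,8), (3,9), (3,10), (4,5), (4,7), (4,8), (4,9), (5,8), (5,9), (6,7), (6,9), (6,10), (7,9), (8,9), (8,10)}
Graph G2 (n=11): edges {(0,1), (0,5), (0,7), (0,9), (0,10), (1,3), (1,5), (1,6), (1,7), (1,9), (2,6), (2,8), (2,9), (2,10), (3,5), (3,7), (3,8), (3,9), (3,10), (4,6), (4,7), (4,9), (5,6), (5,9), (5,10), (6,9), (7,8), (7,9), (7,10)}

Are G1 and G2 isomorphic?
Yes, isomorphic

The graphs are isomorphic.
One valid mapping φ: V(G1) → V(G2): 0→10, 1→5, 2→4, 3→3, 4→1, 5→0, 6→2, 7→6, 8→7, 9→9, 10→8

Verify φ preserves adjacency — for each edge of G1, its image is an edge of G2:
  (0,1) → (φ(0),φ(1)) = (5,10) ∈ E(G2) ✓
  (0,3) → (φ(0),φ(3)) = (3,10) ∈ E(G2) ✓
  (0,5) → (φ(0),φ(5)) = (0,10) ∈ E(G2) ✓
  (0,6) → (φ(0),φ(6)) = (2,10) ∈ E(G2) ✓
  (0,8) → (φ(0),φ(8)) = (7,10) ∈ E(G2) ✓
  (1,3) → (φ(1),φ(3)) = (3,5) ∈ E(G2) ✓
  (1,4) → (φ(1),φ(4)) = (1,5) ∈ E(G2) ✓
  (1,5) → (φ(1),φ(5)) = (0,5) ∈ E(G2) ✓
  (1,7) → (φ(1),φ(7)) = (5,6) ∈ E(G2) ✓
  (1,9) → (φ(1),φ(9)) = (5,9) ∈ E(G2) ✓
  (2,7) → (φ(2),φ(7)) = (4,6) ∈ E(G2) ✓
  (2,8) → (φ(2),φ(8)) = (4,7) ∈ E(G2) ✓
  (2,9) → (φ(2),φ(9)) = (4,9) ∈ E(G2) ✓
  (3,4) → (φ(3),φ(4)) = (1,3) ∈ E(G2) ✓
  (3,8) → (φ(3),φ(8)) = (3,7) ∈ E(G2) ✓
  (3,9) → (φ(3),φ(9)) = (3,9) ∈ E(G2) ✓
  (3,10) → (φ(3),φ(10)) = (3,8) ∈ E(G2) ✓
  (4,5) → (φ(4),φ(5)) = (0,1) ∈ E(G2) ✓
  (4,7) → (φ(4),φ(7)) = (1,6) ∈ E(G2) ✓
  (4,8) → (φ(4),φ(8)) = (1,7) ∈ E(G2) ✓
  (4,9) → (φ(4),φ(9)) = (1,9) ∈ E(G2) ✓
  (5,8) → (φ(5),φ(8)) = (0,7) ∈ E(G2) ✓
  (5,9) → (φ(5),φ(9)) = (0,9) ∈ E(G2) ✓
  (6,7) → (φ(6),φ(7)) = (2,6) ∈ E(G2) ✓
  (6,9) → (φ(6),φ(9)) = (2,9) ∈ E(G2) ✓
  (6,10) → (φ(6),φ(10)) = (2,8) ∈ E(G2) ✓
  (7,9) → (φ(7),φ(9)) = (6,9) ∈ E(G2) ✓
  (8,9) → (φ(8),φ(9)) = (7,9) ∈ E(G2) ✓
  (8,10) → (φ(8),φ(10)) = (7,8) ∈ E(G2) ✓
All 29 edges of G1 map to edges of G2, and |E(G1)| = |E(G2)| = 29, so φ is a bijection on edges as well as vertices. Hence G1 ≅ G2.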